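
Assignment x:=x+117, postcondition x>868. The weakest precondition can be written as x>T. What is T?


Formula: wp(x:=E, P) = P[E/x] (substitute E for x in postcondition)
Step 1: Postcondition: x>868
Step 2: Substitute x+117 for x: x+117>868
Step 3: Solve for x: x > 868-117 = 751

751


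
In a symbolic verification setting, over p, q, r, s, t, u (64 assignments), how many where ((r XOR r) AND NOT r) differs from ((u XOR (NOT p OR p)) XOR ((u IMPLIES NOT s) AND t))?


F1 = ((r XOR r) AND NOT r)
F2 = ((u XOR (NOT p OR p)) XOR ((u IMPLIES NOT s) AND t))
Evaluate both on each of 64 rows (bits = p,q,r,s,t,u):
  row 0 [000000]: F1=0 F2=1 (differ) -> 1
  row 1 [000001]: F1=0 F2=0 -> 0
  row 2 [000010]: F1=0 F2=0 -> 0
  row 3 [000011]: F1=0 F2=1 (differ) -> 1
  row 4 [000100]: F1=0 F2=1 (differ) -> 1
  (every remaining row is evaluated the same way; all 64 results are listed next)
Full result column, 8 rows per line (p,q,r fixed per line; s,t,u runs 000..111 left to right):
  rows 0-7 [p,q,r=000]: 10011000  (ones: 3)
  rows 8-15 [p,q,r=001]: 10011000  (ones: 3)
  rows 16-23 [p,q,r=010]: 10011000  (ones: 3)
  rows 24-31 [p,q,r=011]: 10011000  (ones: 3)
  rows 32-39 [p,q,r=100]: 10011000  (ones: 3)
  rows 40-47 [p,q,r=101]: 10011000  (ones: 3)
  rows 48-55 [p,q,r=110]: 10011000  (ones: 3)
  rows 56-63 [p,q,r=111]: 10011000  (ones: 3)
Disagreements = 3+3+3+3+3+3+3+3 = 24

24


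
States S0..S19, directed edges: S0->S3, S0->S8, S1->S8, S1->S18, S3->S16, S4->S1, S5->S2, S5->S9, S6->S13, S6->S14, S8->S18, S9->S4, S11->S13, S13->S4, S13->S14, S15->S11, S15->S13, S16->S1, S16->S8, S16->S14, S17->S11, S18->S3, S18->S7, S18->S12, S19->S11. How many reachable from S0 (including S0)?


BFS from S0:
  layer 0: {S0}
  layer 1: {S3, S8}
  layer 2: {S16, S18}
  layer 3: {S1, S7, S12, S14}
Reachable set: {S0, S1, S3, S7, S8, S12, S14, S16, S18}
Count = 9

9


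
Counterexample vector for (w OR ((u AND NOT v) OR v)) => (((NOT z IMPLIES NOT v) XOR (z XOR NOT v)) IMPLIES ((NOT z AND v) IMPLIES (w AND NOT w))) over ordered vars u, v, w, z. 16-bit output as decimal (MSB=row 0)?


F1 = (w OR ((u AND NOT v) OR v))
F2 = (((NOT z IMPLIES NOT v) XOR (z XOR NOT v)) IMPLIES ((NOT z AND v) IMPLIES (w AND NOT w)))
Counterexample to F1=>F2 is where F1=1 and F2=0.
Evaluate each row (bits = u,v,w,z, MSB first):
  row 0 [0000]: F1=0 F2=1 -> F1&~F2 -> 0
  row 1 [0001]: F1=0 F2=1 -> F1&~F2 -> 0
  row 2 [0010]: F1=1 F2=1 -> F1&~F2 -> 0
  row 3 [0011]: F1=1 F2=1 -> F1&~F2 -> 0
  row 4 [0100]: F1=1 F2=1 -> F1&~F2 -> 0
  row 5 [0101]: F1=1 F2=1 -> F1&~F2 -> 0
  row 6 [0110]: F1=1 F2=1 -> F1&~F2 -> 0
  row 7 [0111]: F1=1 F2=1 -> F1&~F2 -> 0
  row 8 [1000]: F1=1 F2=1 -> F1&~F2 -> 0
  row 9 [1001]: F1=1 F2=1 -> F1&~F2 -> 0
  row 10 [1010]: F1=1 F2=1 -> F1&~F2 -> 0
  row 11 [1011]: F1=1 F2=1 -> F1&~F2 -> 0
  row 12 [1100]: F1=1 F2=1 -> F1&~F2 -> 0
  row 13 [1101]: F1=1 F2=1 -> F1&~F2 -> 0
  row 14 [1110]: F1=1 F2=1 -> F1&~F2 -> 0
  row 15 [1111]: F1=1 F2=1 -> F1&~F2 -> 0
Full result column, 4 rows per line (u,v fixed per line; w,z runs 00..11 left to right):
  rows 0-3 [u,v=00]: 0000  = hex 0
  rows 4-7 [u,v=01]: 0000  = hex 0
  rows 8-11 [u,v=10]: 0000  = hex 0
  rows 12-15 [u,v=11]: 0000  = hex 0
Counterexample vector (row 0 .. row 15) = 0000000000000000
Output column grouped in 4s = 0000 0000 0000 0000 = 0x0000
Convert to decimal digit by digit (value = value*16 + digit):
  0 -> 0
  0*16 + 0 = 0
  0*16 + 0 = 0
  0*16 + 0 = 0
Decimal = 0

0


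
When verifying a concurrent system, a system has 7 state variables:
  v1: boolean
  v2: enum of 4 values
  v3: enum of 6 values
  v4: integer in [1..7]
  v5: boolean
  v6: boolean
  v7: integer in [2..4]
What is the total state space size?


State space = product of domain sizes of all variables.
Domain sizes:
  v1 (boolean): 2
  v2 (enum of 4 values): 4
  v3 (enum of 6 values): 6
  v4 (integer in [1..7]): 7
  v5 (boolean): 2
  v6 (boolean): 2
  v7 (integer in [2..4]): 3
Product = 2 * 4 * 6 * 7 * 2 * 2 * 3 = 4032

4032


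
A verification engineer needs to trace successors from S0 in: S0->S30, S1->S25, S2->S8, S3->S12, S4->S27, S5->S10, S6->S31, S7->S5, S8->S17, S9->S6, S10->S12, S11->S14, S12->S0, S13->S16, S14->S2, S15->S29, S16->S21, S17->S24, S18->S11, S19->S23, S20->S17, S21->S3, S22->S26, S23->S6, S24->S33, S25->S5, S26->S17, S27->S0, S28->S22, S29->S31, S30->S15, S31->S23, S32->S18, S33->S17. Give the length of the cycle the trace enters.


Trace from S0 until a state repeats:
  S0 -> S30 -> S15 -> S29 -> S31 -> S23 -> S6 -> S31
S31 first seen at step 4, revisited at step 7.
Cycle length = 7 - 4 = 3

3


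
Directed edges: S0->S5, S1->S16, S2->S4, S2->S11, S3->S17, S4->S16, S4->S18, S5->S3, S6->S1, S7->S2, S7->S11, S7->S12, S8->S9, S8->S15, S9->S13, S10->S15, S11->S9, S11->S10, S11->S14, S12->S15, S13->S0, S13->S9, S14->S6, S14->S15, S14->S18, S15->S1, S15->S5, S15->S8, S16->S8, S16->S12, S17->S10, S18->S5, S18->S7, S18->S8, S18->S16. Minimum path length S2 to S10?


BFS layer-by-layer from S2:
  dist 0: {S2}
  dist 1: {S4, S11}
  dist 2: {S9, S10, S14, S16, S18}
  -> S10 reached at distance 2
Shortest path length = 2

2


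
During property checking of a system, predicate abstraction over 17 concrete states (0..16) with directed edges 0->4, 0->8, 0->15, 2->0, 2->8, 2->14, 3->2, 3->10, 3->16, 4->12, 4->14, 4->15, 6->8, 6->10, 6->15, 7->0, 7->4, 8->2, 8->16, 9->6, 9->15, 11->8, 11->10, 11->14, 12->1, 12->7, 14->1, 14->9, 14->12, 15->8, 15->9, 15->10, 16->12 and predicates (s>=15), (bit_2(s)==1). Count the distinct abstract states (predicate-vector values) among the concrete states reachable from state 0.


BFS from 0:
Concrete reachable: {0, 1, 2, 4, 6, 7, 8, 9, 10, 12, 14, 15, 16}
Abstract via predicates (s>=15), (bit_2(s)==1):
  (0,0) <- {0, 1, 2, 8, 9, 10}
  (0,1) <- {4, 6, 7, 12, 14}
  (1,0) <- {16}
  (1,1) <- {15}
Distinct abstract states = 4

4


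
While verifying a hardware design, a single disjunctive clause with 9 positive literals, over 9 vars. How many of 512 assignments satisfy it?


Step 1: Total=2^9=512
Step 2: Unsat when all 9 false: 2^0=1
Step 3: Sat=512-1=511

511


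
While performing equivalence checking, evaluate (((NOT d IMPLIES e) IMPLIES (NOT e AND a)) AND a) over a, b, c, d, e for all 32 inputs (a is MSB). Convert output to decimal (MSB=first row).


Formula: (((NOT d IMPLIES e) IMPLIES (NOT e AND a)) AND a) over a, b, c, d, e (32 rows)
Evaluate each row (bits = a,b,c,d,e, MSB first):
  row 0 [00000]: (((NOT 0 IMPLIES 0) IMPLIES (NOT 0 AND 0)) AND 0) -> 0
  row 1 [00001]: (((NOT 0 IMPLIES 1) IMPLIES (NOT 1 AND 0)) AND 0) -> 0
  row 2 [00010]: (((NOT 1 IMPLIES 0) IMPLIES (NOT 0 AND 0)) AND 0) -> 0
  row 3 [00011]: (((NOT 1 IMPLIES 1) IMPLIES (NOT 1 AND 0)) AND 0) -> 0
  row 4 [00100]: (((NOT 0 IMPLIES 0) IMPLIES (NOT 0 AND 0)) AND 0) -> 0
  row 5 [00101]: (((NOT 0 IMPLIES 1) IMPLIES (NOT 1 AND 0)) AND 0) -> 0
  row 6 [00110]: (((NOT 1 IMPLIES 0) IMPLIES (NOT 0 AND 0)) AND 0) -> 0
  row 7 [00111]: (((NOT 1 IMPLIES 1) IMPLIES (NOT 1 AND 0)) AND 0) -> 0
  row 8 [01000]: (((NOT 0 IMPLIES 0) IMPLIES (NOT 0 AND 0)) AND 0) -> 0
  row 9 [01001]: (((NOT 0 IMPLIES 1) IMPLIES (NOT 1 AND 0)) AND 0) -> 0
  row 10 [01010]: (((NOT 1 IMPLIES 0) IMPLIES (NOT 0 AND 0)) AND 0) -> 0
  row 11 [01011]: (((NOT 1 IMPLIES 1) IMPLIES (NOT 1 AND 0)) AND 0) -> 0
  row 12 [01100]: (((NOT 0 IMPLIES 0) IMPLIES (NOT 0 AND 0)) AND 0) -> 0
  row 13 [01101]: (((NOT 0 IMPLIES 1) IMPLIES (NOT 1 AND 0)) AND 0) -> 0
  row 14 [01110]: (((NOT 1 IMPLIES 0) IMPLIES (NOT 0 AND 0)) AND 0) -> 0
  row 15 [01111]: (((NOT 1 IMPLIES 1) IMPLIES (NOT 1 AND 0)) AND 0) -> 0
  row 16 [10000]: (((NOT 0 IMPLIES 0) IMPLIES (NOT 0 AND 1)) AND 1) -> 1
  row 17 [10001]: (((NOT 0 IMPLIES 1) IMPLIES (NOT 1 AND 1)) AND 1) -> 0
  row 18 [10010]: (((NOT 1 IMPLIES 0) IMPLIES (NOT 0 AND 1)) AND 1) -> 1
  row 19 [10011]: (((NOT 1 IMPLIES 1) IMPLIES (NOT 1 AND 1)) AND 1) -> 0
  row 20 [10100]: (((NOT 0 IMPLIES 0) IMPLIES (NOT 0 AND 1)) AND 1) -> 1
  row 21 [10101]: (((NOT 0 IMPLIES 1) IMPLIES (NOT 1 AND 1)) AND 1) -> 0
  row 22 [10110]: (((NOT 1 IMPLIES 0) IMPLIES (NOT 0 AND 1)) AND 1) -> 1
  row 23 [10111]: (((NOT 1 IMPLIES 1) IMPLIES (NOT 1 AND 1)) AND 1) -> 0
  row 24 [11000]: (((NOT 0 IMPLIES 0) IMPLIES (NOT 0 AND 1)) AND 1) -> 1
  row 25 [11001]: (((NOT 0 IMPLIES 1) IMPLIES (NOT 1 AND 1)) AND 1) -> 0
  row 26 [11010]: (((NOT 1 IMPLIES 0) IMPLIES (NOT 0 AND 1)) AND 1) -> 1
  row 27 [11011]: (((NOT 1 IMPLIES 1) IMPLIES (NOT 1 AND 1)) AND 1) -> 0
  row 28 [11100]: (((NOT 0 IMPLIES 0) IMPLIES (NOT 0 AND 1)) AND 1) -> 1
  row 29 [11101]: (((NOT 0 IMPLIES 1) IMPLIES (NOT 1 AND 1)) AND 1) -> 0
  row 30 [11110]: (((NOT 1 IMPLIES 0) IMPLIES (NOT 0 AND 1)) AND 1) -> 1
  row 31 [11111]: (((NOT 1 IMPLIES 1) IMPLIES (NOT 1 AND 1)) AND 1) -> 0
Full result column, 4 rows per line (a,b,c fixed per line; d,e runs 00..11 left to right):
  rows 0-3 [a,b,c=000]: 0000  = hex 0
  rows 4-7 [a,b,c=001]: 0000  = hex 0
  rows 8-11 [a,b,c=010]: 0000  = hex 0
  rows 12-15 [a,b,c=011]: 0000  = hex 0
  rows 16-19 [a,b,c=100]: 1010  = hex A
  rows 20-23 [a,b,c=101]: 1010  = hex A
  rows 24-27 [a,b,c=110]: 1010  = hex A
  rows 28-31 [a,b,c=111]: 1010  = hex A
Output column (row 0 .. row 31) = 00000000000000001010101010101010
Output column grouped in 4s = 0000 0000 0000 0000 1010 1010 1010 1010 = 0x0000AAAA
Convert to decimal digit by digit (value = value*16 + digit):
  0 -> 0
  0*16 + 0 = 0
  0*16 + 0 = 0
  0*16 + 0 = 0
  0*16 + 10 (A) = 10
  10*16 + 10 (A) = 170
  170*16 + 10 (A) = 2730
  2730*16 + 10 (A) = 43690
Decimal = 43690

43690


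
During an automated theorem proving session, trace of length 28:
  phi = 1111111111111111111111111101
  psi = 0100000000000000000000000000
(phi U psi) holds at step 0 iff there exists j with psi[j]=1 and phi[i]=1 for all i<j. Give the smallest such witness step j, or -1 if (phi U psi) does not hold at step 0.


(phi U psi) at 0: need smallest j with psi[j]=1 and phi[i]=1 for all i in [0,j).
Scan from step 0:
  step 0: phi=1, psi=0 -> continue
  step 1: psi=1 and phi held for [0,1) -> witness found
Witness step = 1

1


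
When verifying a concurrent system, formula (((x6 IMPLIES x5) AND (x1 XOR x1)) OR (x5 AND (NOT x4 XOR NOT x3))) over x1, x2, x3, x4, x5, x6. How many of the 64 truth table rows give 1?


Formula: (((x6 IMPLIES x5) AND (x1 XOR x1)) OR (x5 AND (NOT x4 XOR NOT x3))) over 6 vars (64 rows)
Evaluate each row (x1, x2, x3, x4, x5, x6 as bits, MSB first):
  row 0 [000000]: (((0 IMPLIES 0) AND (0 XOR 0)) OR (0 AND (NOT 0 XOR NOT 0))) -> 0
  row 1 [000001]: (((1 IMPLIES 0) AND (0 XOR 0)) OR (0 AND (NOT 0 XOR NOT 0))) -> 0
  row 2 [000010]: (((0 IMPLIES 1) AND (0 XOR 0)) OR (1 AND (NOT 0 XOR NOT 0))) -> 0
  row 3 [000011]: (((1 IMPLIES 1) AND (0 XOR 0)) OR (1 AND (NOT 0 XOR NOT 0))) -> 0
  row 4 [000100]: (((0 IMPLIES 0) AND (0 XOR 0)) OR (0 AND (NOT 1 XOR NOT 0))) -> 0
  (every remaining row is evaluated the same way; all 64 results are listed next)
Full result column, 8 rows per line (x1,x2,x3 fixed per line; x4,x5,x6 runs 000..111 left to right):
  rows 0-7 [x1,x2,x3=000]: 00000011  (ones: 2)
  rows 8-15 [x1,x2,x3=001]: 00110000  (ones: 2)
  rows 16-23 [x1,x2,x3=010]: 00000011  (ones: 2)
  rows 24-31 [x1,x2,x3=011]: 00110000  (ones: 2)
  rows 32-39 [x1,x2,x3=100]: 00000011  (ones: 2)
  rows 40-47 [x1,x2,x3=101]: 00110000  (ones: 2)
  rows 48-55 [x1,x2,x3=110]: 00000011  (ones: 2)
  rows 56-63 [x1,x2,x3=111]: 00110000  (ones: 2)
Count of 1-rows = 2+2+2+2+2+2+2+2 = 16

16


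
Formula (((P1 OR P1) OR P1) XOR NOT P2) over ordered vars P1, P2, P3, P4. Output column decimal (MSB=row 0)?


Formula: (((P1 OR P1) OR P1) XOR NOT P2) over P1, P2, P3, P4 (16 rows)
Evaluate each row (bits = P1,P2,P3,P4, MSB first):
  row 0 [0000]: (((0 OR 0) OR 0) XOR NOT 0) -> 1
  row 1 [0001]: (((0 OR 0) OR 0) XOR NOT 0) -> 1
  row 2 [0010]: (((0 OR 0) OR 0) XOR NOT 0) -> 1
  row 3 [0011]: (((0 OR 0) OR 0) XOR NOT 0) -> 1
  row 4 [0100]: (((0 OR 0) OR 0) XOR NOT 1) -> 0
  row 5 [0101]: (((0 OR 0) OR 0) XOR NOT 1) -> 0
  row 6 [0110]: (((0 OR 0) OR 0) XOR NOT 1) -> 0
  row 7 [0111]: (((0 OR 0) OR 0) XOR NOT 1) -> 0
  row 8 [1000]: (((1 OR 1) OR 1) XOR NOT 0) -> 0
  row 9 [1001]: (((1 OR 1) OR 1) XOR NOT 0) -> 0
  row 10 [1010]: (((1 OR 1) OR 1) XOR NOT 0) -> 0
  row 11 [1011]: (((1 OR 1) OR 1) XOR NOT 0) -> 0
  row 12 [1100]: (((1 OR 1) OR 1) XOR NOT 1) -> 1
  row 13 [1101]: (((1 OR 1) OR 1) XOR NOT 1) -> 1
  row 14 [1110]: (((1 OR 1) OR 1) XOR NOT 1) -> 1
  row 15 [1111]: (((1 OR 1) OR 1) XOR NOT 1) -> 1
Full result column, 4 rows per line (P1,P2 fixed per line; P3,P4 runs 00..11 left to right):
  rows 0-3 [P1,P2=00]: 1111  = hex F
  rows 4-7 [P1,P2=01]: 0000  = hex 0
  rows 8-11 [P1,P2=10]: 0000  = hex 0
  rows 12-15 [P1,P2=11]: 1111  = hex F
Output column (row 0 .. row 15) = 1111000000001111
Output column grouped in 4s = 1111 0000 0000 1111 = 0xF00F
Convert to decimal digit by digit (value = value*16 + digit):
  F -> 15
  15*16 + 0 = 240
  240*16 + 0 = 3840
  3840*16 + 15 (F) = 61455
Decimal = 61455

61455


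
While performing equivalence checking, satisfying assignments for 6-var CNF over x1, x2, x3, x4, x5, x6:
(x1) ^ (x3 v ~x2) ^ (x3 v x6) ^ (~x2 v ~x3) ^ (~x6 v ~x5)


CNF with 5 clauses over 6 vars (64 assignments).
An assignment satisfies CNF iff every clause has >=1 true literal.
Check each row (bits = x1,x2,x3,x4,x5,x6; clause T/F shown):
  row 0 [000000]: clauses=FTFTT -> 0
  row 1 [000001]: clauses=FTTTT -> 0
  row 2 [000010]: clauses=FTFTT -> 0
  row 3 [000011]: clauses=FTTTF -> 0
  row 4 [000100]: clauses=FTFTT -> 0
  (every remaining row is evaluated the same way; all 64 results are listed next)
Full result column, 8 rows per line (x1,x2,x3 fixed per line; x4,x5,x6 runs 000..111 left to right):
  rows 0-7 [x1,x2,x3=000]: 00000000  (ones: 0)
  rows 8-15 [x1,x2,x3=001]: 00000000  (ones: 0)
  rows 16-23 [x1,x2,x3=010]: 00000000  (ones: 0)
  rows 24-31 [x1,x2,x3=011]: 00000000  (ones: 0)
  rows 32-39 [x1,x2,x3=100]: 01000100  (ones: 2)
  rows 40-47 [x1,x2,x3=101]: 11101110  (ones: 6)
  rows 48-55 [x1,x2,x3=110]: 00000000  (ones: 0)
  rows 56-63 [x1,x2,x3=111]: 00000000  (ones: 0)
Satisfying assignments = 0+0+0+0+2+6+0+0 = 8

8


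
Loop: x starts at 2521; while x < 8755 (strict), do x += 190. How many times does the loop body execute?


Step 1: x goes from 2521 toward 8755 by 190; the body runs while x<8755, so iterations = ceil((bound-start)/step)
Step 2: Distance=6234
Step 3: ceil(6234/190)=33

33


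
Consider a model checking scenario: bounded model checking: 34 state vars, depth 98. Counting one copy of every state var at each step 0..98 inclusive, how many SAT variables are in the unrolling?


BMC unrolls to depth k, creating one copy of each state var for steps 0..k.
Step count = 98 + 1 = 99 (steps 0 through 98)
Vars per step = 34
Total = 34 * 99 = 3366

3366


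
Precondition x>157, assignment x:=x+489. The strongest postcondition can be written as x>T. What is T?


Formula: sp(P, x:=E) = exists old_x. (x = E[old_x/x]) AND P[old_x/x] (old_x is the value of x before the assignment; eliminate old_x by solving x = E[old_x/x] for old_x)
Step 1: Precondition P: x>157, i.e. old_x > 157
Step 2: Assignment gives x = old_x + 489, so old_x = x - 489
Step 3: Substitute into P: x - 489 > 157
Step 4: Simplify: x > 157+489 = 646

646


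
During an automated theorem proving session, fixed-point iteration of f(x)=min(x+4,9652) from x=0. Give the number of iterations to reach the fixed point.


Step 1: x=0, cap=9652, increment=4
Step 2: x grows by 4 each step until capped at 9652; fixed point is x=9652
Step 3: iterations = ceil(9652/4) = 2413

2413


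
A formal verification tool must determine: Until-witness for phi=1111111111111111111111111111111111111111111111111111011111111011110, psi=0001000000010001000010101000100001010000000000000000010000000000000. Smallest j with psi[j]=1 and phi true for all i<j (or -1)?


(phi U psi) at 0: need smallest j with psi[j]=1 and phi[i]=1 for all i in [0,j).
Scan from step 0:
  step 0: phi=1, psi=0 -> continue
  step 1: phi=1, psi=0 -> continue
  step 2: phi=1, psi=0 -> continue
  step 3: psi=1 and phi held for [0,3) -> witness found
Witness step = 3

3


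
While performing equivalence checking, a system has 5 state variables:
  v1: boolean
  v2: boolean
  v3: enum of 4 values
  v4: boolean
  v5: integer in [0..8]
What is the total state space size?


State space = product of domain sizes of all variables.
Domain sizes:
  v1 (boolean): 2
  v2 (boolean): 2
  v3 (enum of 4 values): 4
  v4 (boolean): 2
  v5 (integer in [0..8]): 9
Product = 2 * 2 * 4 * 2 * 9 = 288

288


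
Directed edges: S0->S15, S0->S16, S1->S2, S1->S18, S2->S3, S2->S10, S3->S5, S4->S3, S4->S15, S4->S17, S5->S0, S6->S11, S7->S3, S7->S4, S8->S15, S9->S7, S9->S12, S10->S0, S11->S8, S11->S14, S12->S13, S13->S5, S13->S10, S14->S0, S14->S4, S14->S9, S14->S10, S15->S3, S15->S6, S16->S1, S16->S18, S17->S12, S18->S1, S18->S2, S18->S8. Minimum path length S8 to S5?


BFS layer-by-layer from S8:
  dist 0: {S8}
  dist 1: {S15}
  dist 2: {S3, S6}
  dist 3: {S5, S11}
  -> S5 reached at distance 3
Shortest path length = 3

3


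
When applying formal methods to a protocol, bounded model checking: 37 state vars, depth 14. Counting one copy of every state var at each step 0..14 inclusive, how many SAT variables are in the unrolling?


BMC unrolls to depth k, creating one copy of each state var for steps 0..k.
Step count = 14 + 1 = 15 (steps 0 through 14)
Vars per step = 37
Total = 37 * 15 = 555

555


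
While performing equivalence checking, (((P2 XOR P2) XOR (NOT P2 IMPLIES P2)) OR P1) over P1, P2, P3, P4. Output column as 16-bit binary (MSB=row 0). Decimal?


Formula: (((P2 XOR P2) XOR (NOT P2 IMPLIES P2)) OR P1) over P1, P2, P3, P4 (16 rows)
Evaluate each row (bits = P1,P2,P3,P4, MSB first):
  row 0 [0000]: (((0 XOR 0) XOR (NOT 0 IMPLIES 0)) OR 0) -> 0
  row 1 [0001]: (((0 XOR 0) XOR (NOT 0 IMPLIES 0)) OR 0) -> 0
  row 2 [0010]: (((0 XOR 0) XOR (NOT 0 IMPLIES 0)) OR 0) -> 0
  row 3 [0011]: (((0 XOR 0) XOR (NOT 0 IMPLIES 0)) OR 0) -> 0
  row 4 [0100]: (((1 XOR 1) XOR (NOT 1 IMPLIES 1)) OR 0) -> 1
  row 5 [0101]: (((1 XOR 1) XOR (NOT 1 IMPLIES 1)) OR 0) -> 1
  row 6 [0110]: (((1 XOR 1) XOR (NOT 1 IMPLIES 1)) OR 0) -> 1
  row 7 [0111]: (((1 XOR 1) XOR (NOT 1 IMPLIES 1)) OR 0) -> 1
  row 8 [1000]: (((0 XOR 0) XOR (NOT 0 IMPLIES 0)) OR 1) -> 1
  row 9 [1001]: (((0 XOR 0) XOR (NOT 0 IMPLIES 0)) OR 1) -> 1
  row 10 [1010]: (((0 XOR 0) XOR (NOT 0 IMPLIES 0)) OR 1) -> 1
  row 11 [1011]: (((0 XOR 0) XOR (NOT 0 IMPLIES 0)) OR 1) -> 1
  row 12 [1100]: (((1 XOR 1) XOR (NOT 1 IMPLIES 1)) OR 1) -> 1
  row 13 [1101]: (((1 XOR 1) XOR (NOT 1 IMPLIES 1)) OR 1) -> 1
  row 14 [1110]: (((1 XOR 1) XOR (NOT 1 IMPLIES 1)) OR 1) -> 1
  row 15 [1111]: (((1 XOR 1) XOR (NOT 1 IMPLIES 1)) OR 1) -> 1
Full result column, 4 rows per line (P1,P2 fixed per line; P3,P4 runs 00..11 left to right):
  rows 0-3 [P1,P2=00]: 0000  = hex 0
  rows 4-7 [P1,P2=01]: 1111  = hex F
  rows 8-11 [P1,P2=10]: 1111  = hex F
  rows 12-15 [P1,P2=11]: 1111  = hex F
Output column (row 0 .. row 15) = 0000111111111111
Output column grouped in 4s = 0000 1111 1111 1111 = 0x0FFF
Convert to decimal digit by digit (value = value*16 + digit):
  0 -> 0
  0*16 + 15 (F) = 15
  15*16 + 15 (F) = 255
  255*16 + 15 (F) = 4095
Decimal = 4095

4095


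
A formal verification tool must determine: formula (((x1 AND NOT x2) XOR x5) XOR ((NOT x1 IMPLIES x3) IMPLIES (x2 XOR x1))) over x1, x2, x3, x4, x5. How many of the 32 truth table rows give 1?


Formula: (((x1 AND NOT x2) XOR x5) XOR ((NOT x1 IMPLIES x3) IMPLIES (x2 XOR x1))) over 5 vars (32 rows)
Evaluate each row (x1, x2, x3, x4, x5 as bits, MSB first):
  row 0 [00000]: (((0 AND NOT 0) XOR 0) XOR ((NOT 0 IMPLIES 0) IMPLIES (0 XOR 0))) -> 1
  row 1 [00001]: (((0 AND NOT 0) XOR 1) XOR ((NOT 0 IMPLIES 0) IMPLIES (0 XOR 0))) -> 0
  row 2 [00010]: (((0 AND NOT 0) XOR 0) XOR ((NOT 0 IMPLIES 0) IMPLIES (0 XOR 0))) -> 1
  row 3 [00011]: (((0 AND NOT 0) XOR 1) XOR ((NOT 0 IMPLIES 0) IMPLIES (0 XOR 0))) -> 0
  row 4 [00100]: (((0 AND NOT 0) XOR 0) XOR ((NOT 0 IMPLIES 1) IMPLIES (0 XOR 0))) -> 0
  row 5 [00101]: (((0 AND NOT 0) XOR 1) XOR ((NOT 0 IMPLIES 1) IMPLIES (0 XOR 0))) -> 1
  row 6 [00110]: (((0 AND NOT 0) XOR 0) XOR ((NOT 0 IMPLIES 1) IMPLIES (0 XOR 0))) -> 0
  row 7 [00111]: (((0 AND NOT 0) XOR 1) XOR ((NOT 0 IMPLIES 1) IMPLIES (0 XOR 0))) -> 1
  row 8 [01000]: (((0 AND NOT 1) XOR 0) XOR ((NOT 0 IMPLIES 0) IMPLIES (1 XOR 0))) -> 1
  row 9 [01001]: (((0 AND NOT 1) XOR 1) XOR ((NOT 0 IMPLIES 0) IMPLIES (1 XOR 0))) -> 0
  row 10 [01010]: (((0 AND NOT 1) XOR 0) XOR ((NOT 0 IMPLIES 0) IMPLIES (1 XOR 0))) -> 1
  row 11 [01011]: (((0 AND NOT 1) XOR 1) XOR ((NOT 0 IMPLIES 0) IMPLIES (1 XOR 0))) -> 0
  row 12 [01100]: (((0 AND NOT 1) XOR 0) XOR ((NOT 0 IMPLIES 1) IMPLIES (1 XOR 0))) -> 1
  row 13 [01101]: (((0 AND NOT 1) XOR 1) XOR ((NOT 0 IMPLIES 1) IMPLIES (1 XOR 0))) -> 0
  row 14 [01110]: (((0 AND NOT 1) XOR 0) XOR ((NOT 0 IMPLIES 1) IMPLIES (1 XOR 0))) -> 1
  row 15 [01111]: (((0 AND NOT 1) XOR 1) XOR ((NOT 0 IMPLIES 1) IMPLIES (1 XOR 0))) -> 0
  row 16 [10000]: (((1 AND NOT 0) XOR 0) XOR ((NOT 1 IMPLIES 0) IMPLIES (0 XOR 1))) -> 0
  row 17 [10001]: (((1 AND NOT 0) XOR 1) XOR ((NOT 1 IMPLIES 0) IMPLIES (0 XOR 1))) -> 1
  row 18 [10010]: (((1 AND NOT 0) XOR 0) XOR ((NOT 1 IMPLIES 0) IMPLIES (0 XOR 1))) -> 0
  row 19 [10011]: (((1 AND NOT 0) XOR 1) XOR ((NOT 1 IMPLIES 0) IMPLIES (0 XOR 1))) -> 1
  row 20 [10100]: (((1 AND NOT 0) XOR 0) XOR ((NOT 1 IMPLIES 1) IMPLIES (0 XOR 1))) -> 0
  row 21 [10101]: (((1 AND NOT 0) XOR 1) XOR ((NOT 1 IMPLIES 1) IMPLIES (0 XOR 1))) -> 1
  row 22 [10110]: (((1 AND NOT 0) XOR 0) XOR ((NOT 1 IMPLIES 1) IMPLIES (0 XOR 1))) -> 0
  row 23 [10111]: (((1 AND NOT 0) XOR 1) XOR ((NOT 1 IMPLIES 1) IMPLIES (0 XOR 1))) -> 1
  row 24 [11000]: (((1 AND NOT 1) XOR 0) XOR ((NOT 1 IMPLIES 0) IMPLIES (1 XOR 1))) -> 0
  row 25 [11001]: (((1 AND NOT 1) XOR 1) XOR ((NOT 1 IMPLIES 0) IMPLIES (1 XOR 1))) -> 1
  row 26 [11010]: (((1 AND NOT 1) XOR 0) XOR ((NOT 1 IMPLIES 0) IMPLIES (1 XOR 1))) -> 0
  row 27 [11011]: (((1 AND NOT 1) XOR 1) XOR ((NOT 1 IMPLIES 0) IMPLIES (1 XOR 1))) -> 1
  row 28 [11100]: (((1 AND NOT 1) XOR 0) XOR ((NOT 1 IMPLIES 1) IMPLIES (1 XOR 1))) -> 0
  row 29 [11101]: (((1 AND NOT 1) XOR 1) XOR ((NOT 1 IMPLIES 1) IMPLIES (1 XOR 1))) -> 1
  row 30 [11110]: (((1 AND NOT 1) XOR 0) XOR ((NOT 1 IMPLIES 1) IMPLIES (1 XOR 1))) -> 0
  row 31 [11111]: (((1 AND NOT 1) XOR 1) XOR ((NOT 1 IMPLIES 1) IMPLIES (1 XOR 1))) -> 1
Full result column, 8 rows per line (x1,x2 fixed per line; x3,x4,x5 runs 000..111 left to right):
  rows 0-7 [x1,x2=00]: 10100101  (ones: 4)
  rows 8-15 [x1,x2=01]: 10101010  (ones: 4)
  rows 16-23 [x1,x2=10]: 01010101  (ones: 4)
  rows 24-31 [x1,x2=11]: 01010101  (ones: 4)
Count of 1-rows = 4+4+4+4 = 16

16


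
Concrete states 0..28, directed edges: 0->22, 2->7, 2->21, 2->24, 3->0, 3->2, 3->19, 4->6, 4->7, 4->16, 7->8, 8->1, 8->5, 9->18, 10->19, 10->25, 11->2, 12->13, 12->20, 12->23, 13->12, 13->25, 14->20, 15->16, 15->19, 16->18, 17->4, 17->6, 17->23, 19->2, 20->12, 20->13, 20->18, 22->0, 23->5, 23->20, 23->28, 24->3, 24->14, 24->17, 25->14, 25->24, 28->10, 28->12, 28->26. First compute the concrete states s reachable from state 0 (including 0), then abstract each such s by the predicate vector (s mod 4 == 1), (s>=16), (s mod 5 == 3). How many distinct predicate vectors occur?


BFS from 0:
Concrete reachable: {0, 22}
Abstract via predicates (s mod 4 == 1), (s>=16), (s mod 5 == 3):
  (0,0,0) <- {0}
  (0,1,0) <- {22}
Distinct abstract states = 2

2


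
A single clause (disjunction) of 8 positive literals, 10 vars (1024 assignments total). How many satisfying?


Step 1: Total=2^10=1024
Step 2: Unsat when all 8 false: 2^2=4
Step 3: Sat=1024-4=1020

1020


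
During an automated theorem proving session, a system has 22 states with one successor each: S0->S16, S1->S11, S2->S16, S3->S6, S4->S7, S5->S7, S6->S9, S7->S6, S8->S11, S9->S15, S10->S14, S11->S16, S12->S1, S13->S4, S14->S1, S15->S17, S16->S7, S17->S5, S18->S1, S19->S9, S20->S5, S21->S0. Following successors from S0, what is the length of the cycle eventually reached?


Trace from S0 until a state repeats:
  S0 -> S16 -> S7 -> S6 -> S9 -> S15 -> S17 -> S5 -> S7
S7 first seen at step 2, revisited at step 8.
Cycle length = 8 - 2 = 6

6


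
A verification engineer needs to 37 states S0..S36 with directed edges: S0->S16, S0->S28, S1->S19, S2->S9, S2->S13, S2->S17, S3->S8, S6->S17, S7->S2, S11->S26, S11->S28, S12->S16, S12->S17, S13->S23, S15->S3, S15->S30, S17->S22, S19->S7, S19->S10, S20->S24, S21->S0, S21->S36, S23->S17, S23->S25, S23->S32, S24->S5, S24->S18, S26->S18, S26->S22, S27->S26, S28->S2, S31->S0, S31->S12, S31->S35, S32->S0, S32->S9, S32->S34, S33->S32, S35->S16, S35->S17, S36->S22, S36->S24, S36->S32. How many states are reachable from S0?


BFS from S0:
  layer 0: {S0}
  layer 1: {S16, S28}
  layer 2: {S2}
  layer 3: {S9, S13, S17}
  layer 4: {S22, S23}
  layer 5: {S25, S32}
  layer 6: {S34}
Reachable set: {S0, S2, S9, S13, S16, S17, S22, S23, S25, S28, S32, S34}
Count = 12

12


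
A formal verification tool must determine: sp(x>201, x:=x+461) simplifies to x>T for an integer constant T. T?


Formula: sp(P, x:=E) = exists old_x. (x = E[old_x/x]) AND P[old_x/x] (old_x is the value of x before the assignment; eliminate old_x by solving x = E[old_x/x] for old_x)
Step 1: Precondition P: x>201, i.e. old_x > 201
Step 2: Assignment gives x = old_x + 461, so old_x = x - 461
Step 3: Substitute into P: x - 461 > 201
Step 4: Simplify: x > 201+461 = 662

662


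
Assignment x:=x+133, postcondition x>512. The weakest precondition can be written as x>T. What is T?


Formula: wp(x:=E, P) = P[E/x] (substitute E for x in postcondition)
Step 1: Postcondition: x>512
Step 2: Substitute x+133 for x: x+133>512
Step 3: Solve for x: x > 512-133 = 379

379


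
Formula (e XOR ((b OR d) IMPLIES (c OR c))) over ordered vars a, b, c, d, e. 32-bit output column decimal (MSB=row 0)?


Formula: (e XOR ((b OR d) IMPLIES (c OR c))) over a, b, c, d, e (32 rows)
Evaluate each row (bits = a,b,c,d,e, MSB first):
  row 0 [00000]: (0 XOR ((0 OR 0) IMPLIES (0 OR 0))) -> 1
  row 1 [00001]: (1 XOR ((0 OR 0) IMPLIES (0 OR 0))) -> 0
  row 2 [00010]: (0 XOR ((0 OR 1) IMPLIES (0 OR 0))) -> 0
  row 3 [00011]: (1 XOR ((0 OR 1) IMPLIES (0 OR 0))) -> 1
  row 4 [00100]: (0 XOR ((0 OR 0) IMPLIES (1 OR 1))) -> 1
  row 5 [00101]: (1 XOR ((0 OR 0) IMPLIES (1 OR 1))) -> 0
  row 6 [00110]: (0 XOR ((0 OR 1) IMPLIES (1 OR 1))) -> 1
  row 7 [00111]: (1 XOR ((0 OR 1) IMPLIES (1 OR 1))) -> 0
  row 8 [01000]: (0 XOR ((1 OR 0) IMPLIES (0 OR 0))) -> 0
  row 9 [01001]: (1 XOR ((1 OR 0) IMPLIES (0 OR 0))) -> 1
  row 10 [01010]: (0 XOR ((1 OR 1) IMPLIES (0 OR 0))) -> 0
  row 11 [01011]: (1 XOR ((1 OR 1) IMPLIES (0 OR 0))) -> 1
  row 12 [01100]: (0 XOR ((1 OR 0) IMPLIES (1 OR 1))) -> 1
  row 13 [01101]: (1 XOR ((1 OR 0) IMPLIES (1 OR 1))) -> 0
  row 14 [01110]: (0 XOR ((1 OR 1) IMPLIES (1 OR 1))) -> 1
  row 15 [01111]: (1 XOR ((1 OR 1) IMPLIES (1 OR 1))) -> 0
  row 16 [10000]: (0 XOR ((0 OR 0) IMPLIES (0 OR 0))) -> 1
  row 17 [10001]: (1 XOR ((0 OR 0) IMPLIES (0 OR 0))) -> 0
  row 18 [10010]: (0 XOR ((0 OR 1) IMPLIES (0 OR 0))) -> 0
  row 19 [10011]: (1 XOR ((0 OR 1) IMPLIES (0 OR 0))) -> 1
  row 20 [10100]: (0 XOR ((0 OR 0) IMPLIES (1 OR 1))) -> 1
  row 21 [10101]: (1 XOR ((0 OR 0) IMPLIES (1 OR 1))) -> 0
  row 22 [10110]: (0 XOR ((0 OR 1) IMPLIES (1 OR 1))) -> 1
  row 23 [10111]: (1 XOR ((0 OR 1) IMPLIES (1 OR 1))) -> 0
  row 24 [11000]: (0 XOR ((1 OR 0) IMPLIES (0 OR 0))) -> 0
  row 25 [11001]: (1 XOR ((1 OR 0) IMPLIES (0 OR 0))) -> 1
  row 26 [11010]: (0 XOR ((1 OR 1) IMPLIES (0 OR 0))) -> 0
  row 27 [11011]: (1 XOR ((1 OR 1) IMPLIES (0 OR 0))) -> 1
  row 28 [11100]: (0 XOR ((1 OR 0) IMPLIES (1 OR 1))) -> 1
  row 29 [11101]: (1 XOR ((1 OR 0) IMPLIES (1 OR 1))) -> 0
  row 30 [11110]: (0 XOR ((1 OR 1) IMPLIES (1 OR 1))) -> 1
  row 31 [11111]: (1 XOR ((1 OR 1) IMPLIES (1 OR 1))) -> 0
Full result column, 4 rows per line (a,b,c fixed per line; d,e runs 00..11 left to right):
  rows 0-3 [a,b,c=000]: 1001  = hex 9
  rows 4-7 [a,b,c=001]: 1010  = hex A
  rows 8-11 [a,b,c=010]: 0101  = hex 5
  rows 12-15 [a,b,c=011]: 1010  = hex A
  rows 16-19 [a,b,c=100]: 1001  = hex 9
  rows 20-23 [a,b,c=101]: 1010  = hex A
  rows 24-27 [a,b,c=110]: 0101  = hex 5
  rows 28-31 [a,b,c=111]: 1010  = hex A
Output column (row 0 .. row 31) = 10011010010110101001101001011010
Output column grouped in 4s = 1001 1010 0101 1010 1001 1010 0101 1010 = 0x9A5A9A5A
Convert to decimal digit by digit (value = value*16 + digit):
  9 -> 9
  9*16 + 10 (A) = 154
  154*16 + 5 = 2469
  2469*16 + 10 (A) = 39514
  39514*16 + 9 = 632233
  632233*16 + 10 (A) = 10115738
  10115738*16 + 5 = 161851813
  161851813*16 + 10 (A) = 2589629018
Decimal = 2589629018

2589629018


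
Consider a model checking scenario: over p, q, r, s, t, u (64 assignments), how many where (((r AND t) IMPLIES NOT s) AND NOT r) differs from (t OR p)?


F1 = (((r AND t) IMPLIES NOT s) AND NOT r)
F2 = (t OR p)
Evaluate both on each of 64 rows (bits = p,q,r,s,t,u):
  row 0 [000000]: F1=1 F2=0 (differ) -> 1
  row 1 [000001]: F1=1 F2=0 (differ) -> 1
  row 2 [000010]: F1=1 F2=1 -> 0
  row 3 [000011]: F1=1 F2=1 -> 0
  row 4 [000100]: F1=1 F2=0 (differ) -> 1
  (every remaining row is evaluated the same way; all 64 results are listed next)
Full result column, 8 rows per line (p,q,r fixed per line; s,t,u runs 000..111 left to right):
  rows 0-7 [p,q,r=000]: 11001100  (ones: 4)
  rows 8-15 [p,q,r=001]: 00110011  (ones: 4)
  rows 16-23 [p,q,r=010]: 11001100  (ones: 4)
  rows 24-31 [p,q,r=011]: 00110011  (ones: 4)
  rows 32-39 [p,q,r=100]: 00000000  (ones: 0)
  rows 40-47 [p,q,r=101]: 11111111  (ones: 8)
  rows 48-55 [p,q,r=110]: 00000000  (ones: 0)
  rows 56-63 [p,q,r=111]: 11111111  (ones: 8)
Disagreements = 4+4+4+4+0+8+0+8 = 32

32


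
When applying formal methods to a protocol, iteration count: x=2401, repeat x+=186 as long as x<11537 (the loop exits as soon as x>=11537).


Step 1: x goes from 2401 toward 11537 by 186; the body runs while x<11537, so iterations = ceil((bound-start)/step)
Step 2: Distance=9136
Step 3: ceil(9136/186)=50

50


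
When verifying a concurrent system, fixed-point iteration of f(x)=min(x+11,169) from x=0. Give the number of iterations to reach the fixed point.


Step 1: x=0, cap=169, increment=11
Step 2: x grows by 11 each step until capped at 169; fixed point is x=169
Step 3: iterations = ceil(169/11) = 16

16


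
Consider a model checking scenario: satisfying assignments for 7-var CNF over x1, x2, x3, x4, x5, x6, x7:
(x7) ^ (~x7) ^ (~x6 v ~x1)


CNF with 3 clauses over 7 vars (128 assignments).
An assignment satisfies CNF iff every clause has >=1 true literal.
Check each row (bits = x1,x2,x3,x4,x5,x6,x7; clause T/F shown):
  row 0 [0000000]: clauses=FTT -> 0
  row 1 [0000001]: clauses=TFT -> 0
  row 2 [0000010]: clauses=FTT -> 0
  row 3 [0000011]: clauses=TFT -> 0
  row 4 [0000100]: clauses=FTT -> 0
  (every remaining row is evaluated the same way; all 128 results are listed next)
Full result column, 8 rows per line (x1,x2,x3,x4 fixed per line; x5,x6,x7 runs 000..111 left to right):
  rows 0-7 [x1,x2,x3,x4=0000]: 00000000  (ones: 0)
  rows 8-15 [x1,x2,x3,x4=0001]: 00000000  (ones: 0)
  rows 16-23 [x1,x2,x3,x4=0010]: 00000000  (ones: 0)
  rows 24-31 [x1,x2,x3,x4=0011]: 00000000  (ones: 0)
  rows 32-39 [x1,x2,x3,x4=0100]: 00000000  (ones: 0)
  rows 40-47 [x1,x2,x3,x4=0101]: 00000000  (ones: 0)
  rows 48-55 [x1,x2,x3,x4=0110]: 00000000  (ones: 0)
  rows 56-63 [x1,x2,x3,x4=0111]: 00000000  (ones: 0)
  rows 64-71 [x1,x2,x3,x4=1000]: 00000000  (ones: 0)
  rows 72-79 [x1,x2,x3,x4=1001]: 00000000  (ones: 0)
  rows 80-87 [x1,x2,x3,x4=1010]: 00000000  (ones: 0)
  rows 88-95 [x1,x2,x3,x4=1011]: 00000000  (ones: 0)
  rows 96-103 [x1,x2,x3,x4=1100]: 00000000  (ones: 0)
  rows 104-111 [x1,x2,x3,x4=1101]: 00000000  (ones: 0)
  rows 112-119 [x1,x2,x3,x4=1110]: 00000000  (ones: 0)
  rows 120-127 [x1,x2,x3,x4=1111]: 00000000  (ones: 0)
Satisfying assignments = 0+0+0+0+0+0+0+0+0+0+0+0+0+0+0+0 = 0

0


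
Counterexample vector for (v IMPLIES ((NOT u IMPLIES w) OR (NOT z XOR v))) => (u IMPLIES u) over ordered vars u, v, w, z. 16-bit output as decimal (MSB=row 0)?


F1 = (v IMPLIES ((NOT u IMPLIES w) OR (NOT z XOR v)))
F2 = (u IMPLIES u)
Counterexample to F1=>F2 is where F1=1 and F2=0.
Evaluate each row (bits = u,v,w,z, MSB first):
  row 0 [0000]: F1=1 F2=1 -> F1&~F2 -> 0
  row 1 [0001]: F1=1 F2=1 -> F1&~F2 -> 0
  row 2 [0010]: F1=1 F2=1 -> F1&~F2 -> 0
  row 3 [0011]: F1=1 F2=1 -> F1&~F2 -> 0
  row 4 [0100]: F1=0 F2=1 -> F1&~F2 -> 0
  row 5 [0101]: F1=1 F2=1 -> F1&~F2 -> 0
  row 6 [0110]: F1=1 F2=1 -> F1&~F2 -> 0
  row 7 [0111]: F1=1 F2=1 -> F1&~F2 -> 0
  row 8 [1000]: F1=1 F2=1 -> F1&~F2 -> 0
  row 9 [1001]: F1=1 F2=1 -> F1&~F2 -> 0
  row 10 [1010]: F1=1 F2=1 -> F1&~F2 -> 0
  row 11 [1011]: F1=1 F2=1 -> F1&~F2 -> 0
  row 12 [1100]: F1=1 F2=1 -> F1&~F2 -> 0
  row 13 [1101]: F1=1 F2=1 -> F1&~F2 -> 0
  row 14 [1110]: F1=1 F2=1 -> F1&~F2 -> 0
  row 15 [1111]: F1=1 F2=1 -> F1&~F2 -> 0
Full result column, 4 rows per line (u,v fixed per line; w,z runs 00..11 left to right):
  rows 0-3 [u,v=00]: 0000  = hex 0
  rows 4-7 [u,v=01]: 0000  = hex 0
  rows 8-11 [u,v=10]: 0000  = hex 0
  rows 12-15 [u,v=11]: 0000  = hex 0
Counterexample vector (row 0 .. row 15) = 0000000000000000
Output column grouped in 4s = 0000 0000 0000 0000 = 0x0000
Convert to decimal digit by digit (value = value*16 + digit):
  0 -> 0
  0*16 + 0 = 0
  0*16 + 0 = 0
  0*16 + 0 = 0
Decimal = 0

0


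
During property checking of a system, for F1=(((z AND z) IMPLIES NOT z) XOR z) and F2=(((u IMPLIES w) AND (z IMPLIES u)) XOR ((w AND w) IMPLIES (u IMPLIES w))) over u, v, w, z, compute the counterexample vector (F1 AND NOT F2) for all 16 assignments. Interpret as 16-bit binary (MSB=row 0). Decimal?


F1 = (((z AND z) IMPLIES NOT z) XOR z)
F2 = (((u IMPLIES w) AND (z IMPLIES u)) XOR ((w AND w) IMPLIES (u IMPLIES w)))
Counterexample to F1=>F2 is where F1=1 and F2=0.
Evaluate each row (bits = u,v,w,z, MSB first):
  row 0 [0000]: F1=1 F2=0 -> F1&~F2 -> 1
  row 1 [0001]: F1=1 F2=1 -> F1&~F2 -> 0
  row 2 [0010]: F1=1 F2=0 -> F1&~F2 -> 1
  row 3 [0011]: F1=1 F2=1 -> F1&~F2 -> 0
  row 4 [0100]: F1=1 F2=0 -> F1&~F2 -> 1
  row 5 [0101]: F1=1 F2=1 -> F1&~F2 -> 0
  row 6 [0110]: F1=1 F2=0 -> F1&~F2 -> 1
  row 7 [0111]: F1=1 F2=1 -> F1&~F2 -> 0
  row 8 [1000]: F1=1 F2=1 -> F1&~F2 -> 0
  row 9 [1001]: F1=1 F2=1 -> F1&~F2 -> 0
  row 10 [1010]: F1=1 F2=0 -> F1&~F2 -> 1
  row 11 [1011]: F1=1 F2=0 -> F1&~F2 -> 1
  row 12 [1100]: F1=1 F2=1 -> F1&~F2 -> 0
  row 13 [1101]: F1=1 F2=1 -> F1&~F2 -> 0
  row 14 [1110]: F1=1 F2=0 -> F1&~F2 -> 1
  row 15 [1111]: F1=1 F2=0 -> F1&~F2 -> 1
Full result column, 4 rows per line (u,v fixed per line; w,z runs 00..11 left to right):
  rows 0-3 [u,v=00]: 1010  = hex A
  rows 4-7 [u,v=01]: 1010  = hex A
  rows 8-11 [u,v=10]: 0011  = hex 3
  rows 12-15 [u,v=11]: 0011  = hex 3
Counterexample vector (row 0 .. row 15) = 1010101000110011
Output column grouped in 4s = 1010 1010 0011 0011 = 0xAA33
Convert to decimal digit by digit (value = value*16 + digit):
  A -> 10
  10*16 + 10 (A) = 170
  170*16 + 3 = 2723
  2723*16 + 3 = 43571
Decimal = 43571

43571


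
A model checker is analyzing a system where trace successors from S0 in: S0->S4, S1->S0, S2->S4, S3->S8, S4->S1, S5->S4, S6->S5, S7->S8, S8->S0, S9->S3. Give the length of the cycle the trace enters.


Trace from S0 until a state repeats:
  S0 -> S4 -> S1 -> S0
S0 first seen at step 0, revisited at step 3.
Cycle length = 3 - 0 = 3

3


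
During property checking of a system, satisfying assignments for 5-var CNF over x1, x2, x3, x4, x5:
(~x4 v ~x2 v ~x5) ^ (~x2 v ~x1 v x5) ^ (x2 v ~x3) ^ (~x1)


CNF with 4 clauses over 5 vars (32 assignments).
An assignment satisfies CNF iff every clause has >=1 true literal.
Check each row (bits = x1,x2,x3,x4,x5; clause T/F shown):
  row 0 [00000]: clauses=TTTT -> 1
  row 1 [00001]: clauses=TTTT -> 1
  row 2 [00010]: clauses=TTTT -> 1
  row 3 [00011]: clauses=TTTT -> 1
  row 4 [00100]: clauses=TTFT -> 0
  row 5 [00101]: clauses=TTFT -> 0
  row 6 [00110]: clauses=TTFT -> 0
  row 7 [00111]: clauses=TTFT -> 0
  row 8 [01000]: clauses=TTTT -> 1
  row 9 [01001]: clauses=TTTT -> 1
  row 10 [01010]: clauses=TTTT -> 1
  row 11 [01011]: clauses=FTTT -> 0
  row 12 [01100]: clauses=TTTT -> 1
  row 13 [01101]: clauses=TTTT -> 1
  row 14 [01110]: clauses=TTTT -> 1
  row 15 [01111]: clauses=FTTT -> 0
  row 16 [10000]: clauses=TTTF -> 0
  row 17 [10001]: clauses=TTTF -> 0
  row 18 [10010]: clauses=TTTF -> 0
  row 19 [10011]: clauses=TTTF -> 0
  row 20 [10100]: clauses=TTFF -> 0
  row 21 [10101]: clauses=TTFF -> 0
  row 22 [10110]: clauses=TTFF -> 0
  row 23 [10111]: clauses=TTFF -> 0
  row 24 [11000]: clauses=TFTF -> 0
  row 25 [11001]: clauses=TTTF -> 0
  row 26 [11010]: clauses=TFTF -> 0
  row 27 [11011]: clauses=FTTF -> 0
  row 28 [11100]: clauses=TFTF -> 0
  row 29 [11101]: clauses=TTTF -> 0
  row 30 [11110]: clauses=TFTF -> 0
  row 31 [11111]: clauses=FTTF -> 0
Full result column, 8 rows per line (x1,x2 fixed per line; x3,x4,x5 runs 000..111 left to right):
  rows 0-7 [x1,x2=00]: 11110000  (ones: 4)
  rows 8-15 [x1,x2=01]: 11101110  (ones: 6)
  rows 16-23 [x1,x2=10]: 00000000  (ones: 0)
  rows 24-31 [x1,x2=11]: 00000000  (ones: 0)
Satisfying assignments = 4+6+0+0 = 10

10


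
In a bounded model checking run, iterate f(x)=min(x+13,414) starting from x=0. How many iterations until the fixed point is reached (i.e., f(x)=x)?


Step 1: x=0, cap=414, increment=13
Step 2: x grows by 13 each step until capped at 414; fixed point is x=414
Step 3: iterations = ceil(414/13) = 32

32


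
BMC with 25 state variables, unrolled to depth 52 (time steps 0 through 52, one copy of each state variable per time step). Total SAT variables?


BMC unrolls to depth k, creating one copy of each state var for steps 0..k.
Step count = 52 + 1 = 53 (steps 0 through 52)
Vars per step = 25
Total = 25 * 53 = 1325

1325


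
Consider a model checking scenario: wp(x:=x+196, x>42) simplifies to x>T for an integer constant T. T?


Formula: wp(x:=E, P) = P[E/x] (substitute E for x in postcondition)
Step 1: Postcondition: x>42
Step 2: Substitute x+196 for x: x+196>42
Step 3: Solve for x: x > 42-196 = -154

-154


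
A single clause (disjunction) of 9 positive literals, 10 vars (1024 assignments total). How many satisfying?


Step 1: Total=2^10=1024
Step 2: Unsat when all 9 false: 2^1=2
Step 3: Sat=1024-2=1022

1022


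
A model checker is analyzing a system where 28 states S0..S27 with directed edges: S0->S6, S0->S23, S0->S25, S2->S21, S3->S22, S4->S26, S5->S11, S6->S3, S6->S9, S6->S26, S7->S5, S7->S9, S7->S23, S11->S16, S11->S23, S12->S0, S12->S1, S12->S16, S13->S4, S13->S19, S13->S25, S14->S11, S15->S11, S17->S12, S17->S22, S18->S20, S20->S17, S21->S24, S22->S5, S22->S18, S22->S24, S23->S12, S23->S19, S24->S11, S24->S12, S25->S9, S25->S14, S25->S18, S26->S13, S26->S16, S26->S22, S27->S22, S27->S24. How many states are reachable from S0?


BFS from S0:
  layer 0: {S0}
  layer 1: {S6, S23, S25}
  layer 2: {S3, S9, S12, S14, S18, S19, S26}
  layer 3: {S1, S11, S13, S16, S20, S22}
  layer 4: {S4, S5, S17, S24}
Reachable set: {S0, S1, S3, S4, S5, S6, S9, S11, S12, S13, S14, S16, S17, S18, S19, S20, S22, S23, S24, S25, S26}
Count = 21

21


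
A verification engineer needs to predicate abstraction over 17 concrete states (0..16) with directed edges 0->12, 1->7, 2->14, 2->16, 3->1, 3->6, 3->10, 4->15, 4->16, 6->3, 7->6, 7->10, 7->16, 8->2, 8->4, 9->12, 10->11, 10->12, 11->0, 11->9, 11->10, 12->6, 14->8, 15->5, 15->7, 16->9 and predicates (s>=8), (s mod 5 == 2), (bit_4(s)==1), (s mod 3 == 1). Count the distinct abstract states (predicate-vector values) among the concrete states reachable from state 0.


BFS from 0:
Concrete reachable: {0, 1, 3, 6, 7, 9, 10, 11, 12, 16}
Abstract via predicates (s>=8), (s mod 5 == 2), (bit_4(s)==1), (s mod 3 == 1):
  (0,0,0,0) <- {0, 3, 6}
  (0,0,0,1) <- {1}
  (0,1,0,1) <- {7}
  (1,0,0,0) <- {9, 11}
  (1,0,0,1) <- {10}
  (1,0,1,1) <- {16}
  (1,1,0,0) <- {12}
Distinct abstract states = 7

7


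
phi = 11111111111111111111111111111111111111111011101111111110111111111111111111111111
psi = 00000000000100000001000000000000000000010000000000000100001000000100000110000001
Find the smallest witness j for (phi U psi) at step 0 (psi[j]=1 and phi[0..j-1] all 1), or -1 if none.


(phi U psi) at 0: need smallest j with psi[j]=1 and phi[i]=1 for all i in [0,j).
Scan from step 0:
  step 0: phi=1, psi=0 -> continue
  step 1: phi=1, psi=0 -> continue
  step 2: phi=1, psi=0 -> continue
  step 3: phi=1, psi=0 -> continue
  step 11: psi=1 and phi held for [0,11) -> witness found
Witness step = 11

11
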